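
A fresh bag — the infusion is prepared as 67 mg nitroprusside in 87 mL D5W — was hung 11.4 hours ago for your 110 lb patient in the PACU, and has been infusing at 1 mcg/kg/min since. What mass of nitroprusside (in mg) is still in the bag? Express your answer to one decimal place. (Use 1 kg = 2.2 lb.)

Weight = 110 lb ÷ 2.2 lb/kg = 50 kg
Dose = 1 mcg/kg/min × 50 kg = 50 mcg/min
50 mcg/min × 60 min/hr = 3000 mcg/hr
Concentration = 67 mg ÷ 87 mL = 0.7701149 mg/mL = 770.1149 mcg/mL
Rate = 3000 mcg/hr ÷ 770.1149 mcg/mL = 3.895522 mL/hr
Volume infused = 3.895522 mL/hr × 11.4 hr = 44.40896 mL
Volume remaining = 87 − 44.40896 = 42.59104 mL
Drug remaining = 42.59104 mL × 770.1149 mcg/mL = 32800 mcg = 32.8 mg

32.8 mg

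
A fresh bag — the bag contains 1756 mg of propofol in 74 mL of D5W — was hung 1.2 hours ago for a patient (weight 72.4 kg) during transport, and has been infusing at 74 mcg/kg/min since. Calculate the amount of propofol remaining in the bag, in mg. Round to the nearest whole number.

1370 mg

Dose = 74 mcg/kg/min × 72.4 kg = 5357.6 mcg/min
5357.6 mcg/min × 60 min/hr = 321456 mcg/hr
Concentration = 1756 mg ÷ 74 mL = 23.72973 mg/mL = 23729.73 mcg/mL
Rate = 321456 mcg/hr ÷ 23729.73 mcg/mL = 13.54655 mL/hr
Volume infused = 13.54655 mL/hr × 1.2 hr = 16.25586 mL
Volume remaining = 74 − 16.25586 = 57.74414 mL
Drug remaining = 57.74414 mL × 23729.73 mcg/mL = 1370253 mcg = 1370.253 mg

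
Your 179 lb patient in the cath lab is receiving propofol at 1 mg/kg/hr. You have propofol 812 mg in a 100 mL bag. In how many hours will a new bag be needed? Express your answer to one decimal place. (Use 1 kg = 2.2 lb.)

Weight = 179 lb ÷ 2.2 lb/kg = 81.36364 kg
Dose = 1 mg/kg/hr × 81.36364 kg = 81.36364 mg/hr
Concentration = 812 mg ÷ 100 mL = 8.12 mg/mL
Rate = 81.36364 mg/hr ÷ 8.12 mg/mL = 10.02015 mL/hr
Duration = 100 mL ÷ 10.02015 mL/hr = 9.979888 hr

10.0 hours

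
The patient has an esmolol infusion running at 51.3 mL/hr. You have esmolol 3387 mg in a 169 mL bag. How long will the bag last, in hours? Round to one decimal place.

Duration = 169 mL ÷ 51.3 mL/hr = 3.294347 hr

3.3 hours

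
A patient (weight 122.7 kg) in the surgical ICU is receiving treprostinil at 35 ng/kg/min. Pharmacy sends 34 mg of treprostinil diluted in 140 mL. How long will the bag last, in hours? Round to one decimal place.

132.0 hours

Dose = 35 ng/kg/min × 122.7 kg = 4294.5 ng/min
4294.5 ng/min × 60 min/hr = 257670 ng/hr
Concentration = 34 mg ÷ 140 mL = 0.2428571 mg/mL = 242857.1 ng/mL
Rate = 257670 ng/hr ÷ 242857.1 ng/mL = 1.060994 mL/hr
Duration = 140 mL ÷ 1.060994 mL/hr = 131.9517 hr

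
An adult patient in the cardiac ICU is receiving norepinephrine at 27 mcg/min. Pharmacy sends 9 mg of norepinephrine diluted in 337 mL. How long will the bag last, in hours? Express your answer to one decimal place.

27 mcg/min × 60 min/hr = 1620 mcg/hr
Concentration = 9 mg ÷ 337 mL = 0.02670623 mg/mL = 26.70623 mcg/mL
Rate = 1620 mcg/hr ÷ 26.70623 mcg/mL = 60.66 mL/hr
Duration = 337 mL ÷ 60.66 mL/hr = 5.555556 hr

5.6 hours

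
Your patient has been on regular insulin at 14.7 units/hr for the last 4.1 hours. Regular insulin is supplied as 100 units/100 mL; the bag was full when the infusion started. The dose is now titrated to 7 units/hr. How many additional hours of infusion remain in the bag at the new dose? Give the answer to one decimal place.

Initial rate:
Concentration = 100 units ÷ 100 mL = 1 units/mL
Rate = 14.7 units/hr ÷ 1 units/mL = 14.7 mL/hr
Volume infused so far = 14.7 mL/hr × 4.1 hr = 60.27 mL
Volume remaining = 100 − 60.27 = 39.73 mL
New rate:
Rate = 7 units/hr ÷ 1 units/mL = 7 mL/hr
Time remaining = 39.73 mL ÷ 7 mL/hr = 5.675714 hr

5.7 hours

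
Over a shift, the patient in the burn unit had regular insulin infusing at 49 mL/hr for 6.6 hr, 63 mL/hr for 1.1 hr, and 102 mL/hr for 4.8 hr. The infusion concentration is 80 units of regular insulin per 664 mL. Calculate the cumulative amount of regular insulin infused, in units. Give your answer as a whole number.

Concentration = 80 units ÷ 664 mL = 0.1204819 units/mL
Stage 1: 49 mL/hr × 6.6 hr = 323.4 mL → 323.4 mL × 0.1204819 units/mL = 38.96386 units
Stage 2: 63 mL/hr × 1.1 hr = 69.3 mL → 69.3 mL × 0.1204819 units/mL = 8.349398 units
Stage 3: 102 mL/hr × 4.8 hr = 489.6 mL → 489.6 mL × 0.1204819 units/mL = 58.98795 units
Total = 38.96386 + 8.349398 + 58.98795 = 106.3012 units

106 units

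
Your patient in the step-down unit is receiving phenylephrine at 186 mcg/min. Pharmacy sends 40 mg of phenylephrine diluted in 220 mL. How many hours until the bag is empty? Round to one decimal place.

3.6 hours

186 mcg/min × 60 min/hr = 11160 mcg/hr
Concentration = 40 mg ÷ 220 mL = 0.1818182 mg/mL = 181.8182 mcg/mL
Rate = 11160 mcg/hr ÷ 181.8182 mcg/mL = 61.38 mL/hr
Duration = 220 mL ÷ 61.38 mL/hr = 3.584229 hr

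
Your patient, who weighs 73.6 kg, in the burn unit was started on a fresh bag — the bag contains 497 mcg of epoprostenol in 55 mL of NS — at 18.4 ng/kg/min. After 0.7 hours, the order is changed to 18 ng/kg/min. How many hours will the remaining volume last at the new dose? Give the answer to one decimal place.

5.5 hours

Initial rate:
Dose = 18.4 ng/kg/min × 73.6 kg = 1354.24 ng/min
1354.24 ng/min × 60 min/hr = 81254.4 ng/hr
Concentration = 497 mcg ÷ 55 mL = 9.036364 mcg/mL = 9036.364 ng/mL
Rate = 81254.4 ng/hr ÷ 9036.364 ng/mL = 8.991936 mL/hr
Volume infused so far = 8.991936 mL/hr × 0.7 hr = 6.294355 mL
Volume remaining = 55 − 6.294355 = 48.70565 mL
New rate:
Dose = 18 ng/kg/min × 73.6 kg = 1324.8 ng/min
1324.8 ng/min × 60 min/hr = 79488 ng/hr
Rate = 79488 ng/hr ÷ 9036.364 ng/mL = 8.796459 mL/hr
Time remaining = 48.70565 mL ÷ 8.796459 mL/hr = 5.536961 hr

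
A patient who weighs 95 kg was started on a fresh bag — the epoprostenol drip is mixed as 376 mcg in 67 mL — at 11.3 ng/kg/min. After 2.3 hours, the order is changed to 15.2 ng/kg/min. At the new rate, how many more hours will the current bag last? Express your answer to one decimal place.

2.6 hours

Initial rate:
Dose = 11.3 ng/kg/min × 95 kg = 1073.5 ng/min
1073.5 ng/min × 60 min/hr = 64410 ng/hr
Concentration = 376 mcg ÷ 67 mL = 5.61194 mcg/mL = 5611.94 ng/mL
Rate = 64410 ng/hr ÷ 5611.94 ng/mL = 11.47731 mL/hr
Volume infused so far = 11.47731 mL/hr × 2.3 hr = 26.39782 mL
Volume remaining = 67 − 26.39782 = 40.60218 mL
New rate:
Dose = 15.2 ng/kg/min × 95 kg = 1444 ng/min
1444 ng/min × 60 min/hr = 86640 ng/hr
Rate = 86640 ng/hr ÷ 5611.94 ng/mL = 15.43851 mL/hr
Time remaining = 40.60218 mL ÷ 15.43851 mL/hr = 2.629928 hr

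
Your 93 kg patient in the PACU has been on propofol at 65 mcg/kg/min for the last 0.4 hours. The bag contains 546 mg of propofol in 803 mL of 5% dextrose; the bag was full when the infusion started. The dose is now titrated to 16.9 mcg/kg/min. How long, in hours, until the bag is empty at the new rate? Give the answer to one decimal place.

4.3 hours

Initial rate:
Dose = 65 mcg/kg/min × 93 kg = 6045 mcg/min
6045 mcg/min × 60 min/hr = 362700 mcg/hr
Concentration = 546 mg ÷ 803 mL = 0.6799502 mg/mL = 679.9502 mcg/mL
Rate = 362700 mcg/hr ÷ 679.9502 mcg/mL = 533.4214 mL/hr
Volume infused so far = 533.4214 mL/hr × 0.4 hr = 213.3686 mL
Volume remaining = 803 − 213.3686 = 589.6314 mL
New rate:
Dose = 16.9 mcg/kg/min × 93 kg = 1571.7 mcg/min
1571.7 mcg/min × 60 min/hr = 94302 mcg/hr
Rate = 94302 mcg/hr ÷ 679.9502 mcg/mL = 138.6896 mL/hr
Time remaining = 589.6314 mL ÷ 138.6896 mL/hr = 4.251447 hr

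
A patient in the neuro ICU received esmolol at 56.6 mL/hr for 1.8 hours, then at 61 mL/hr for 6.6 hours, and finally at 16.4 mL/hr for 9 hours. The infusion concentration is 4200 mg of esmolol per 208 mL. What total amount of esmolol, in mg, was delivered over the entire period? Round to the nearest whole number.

13167 mg

Concentration = 4200 mg ÷ 208 mL = 20.19231 mg/mL
Stage 1: 56.6 mL/hr × 1.8 hr = 101.88 mL → 101.88 mL × 20.19231 mg/mL = 2057.192 mg
Stage 2: 61 mL/hr × 6.6 hr = 402.6 mL → 402.6 mL × 20.19231 mg/mL = 8129.423 mg
Stage 3: 16.4 mL/hr × 9 hr = 147.6 mL → 147.6 mL × 20.19231 mg/mL = 2980.385 mg
Total = 2057.192 + 8129.423 + 2980.385 = 13167 mg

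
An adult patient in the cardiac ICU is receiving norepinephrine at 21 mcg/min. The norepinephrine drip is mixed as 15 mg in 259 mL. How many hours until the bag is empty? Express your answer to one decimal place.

11.9 hours

21 mcg/min × 60 min/hr = 1260 mcg/hr
Concentration = 15 mg ÷ 259 mL = 0.05791506 mg/mL = 57.91506 mcg/mL
Rate = 1260 mcg/hr ÷ 57.91506 mcg/mL = 21.756 mL/hr
Duration = 259 mL ÷ 21.756 mL/hr = 11.90476 hr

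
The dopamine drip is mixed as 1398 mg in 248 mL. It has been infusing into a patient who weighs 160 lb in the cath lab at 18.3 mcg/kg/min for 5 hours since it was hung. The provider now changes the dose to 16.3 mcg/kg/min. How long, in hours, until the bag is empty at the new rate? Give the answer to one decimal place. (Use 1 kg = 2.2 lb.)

Initial rate:
Weight = 160 lb ÷ 2.2 lb/kg = 72.72727 kg
Dose = 18.3 mcg/kg/min × 72.72727 kg = 1330.909 mcg/min
1330.909 mcg/min × 60 min/hr = 79854.55 mcg/hr
Concentration = 1398 mg ÷ 248 mL = 5.637097 mg/mL = 5637.097 mcg/mL
Rate = 79854.55 mcg/hr ÷ 5637.097 mcg/mL = 14.1659 mL/hr
Volume infused so far = 14.1659 mL/hr × 5 hr = 70.8295 mL
Volume remaining = 248 − 70.8295 = 177.1705 mL
New rate:
Dose = 16.3 mcg/kg/min × 72.72727 kg = 1185.455 mcg/min
1185.455 mcg/min × 60 min/hr = 71127.27 mcg/hr
Rate = 71127.27 mcg/hr ÷ 5637.097 mcg/mL = 12.61771 mL/hr
Time remaining = 177.1705 mL ÷ 12.61771 mL/hr = 14.04141 hr

14.0 hours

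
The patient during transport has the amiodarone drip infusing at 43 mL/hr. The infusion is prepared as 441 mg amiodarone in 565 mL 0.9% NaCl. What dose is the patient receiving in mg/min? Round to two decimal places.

Concentration = 441 mg ÷ 565 mL = 0.780531 mg/mL
Drug rate = 43 mL/hr × 0.780531 mg/mL = 33.56283 mg/hr
33.56283 mg/hr ÷ 60 min/hr = 0.5593805 mg/min

0.56 mg/min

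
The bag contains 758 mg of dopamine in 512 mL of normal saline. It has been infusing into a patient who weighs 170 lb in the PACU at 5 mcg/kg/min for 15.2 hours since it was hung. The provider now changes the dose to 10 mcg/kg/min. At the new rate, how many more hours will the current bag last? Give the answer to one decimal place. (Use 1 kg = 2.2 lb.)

Initial rate:
Weight = 170 lb ÷ 2.2 lb/kg = 77.27273 kg
Dose = 5 mcg/kg/min × 77.27273 kg = 386.3636 mcg/min
386.3636 mcg/min × 60 min/hr = 23181.82 mcg/hr
Concentration = 758 mg ÷ 512 mL = 1.480469 mg/mL = 1480.469 mcg/mL
Rate = 23181.82 mcg/hr ÷ 1480.469 mcg/mL = 15.65843 mL/hr
Volume infused so far = 15.65843 mL/hr × 15.2 hr = 238.0082 mL
Volume remaining = 512 − 238.0082 = 273.9918 mL
New rate:
Dose = 10 mcg/kg/min × 77.27273 kg = 772.7273 mcg/min
772.7273 mcg/min × 60 min/hr = 46363.64 mcg/hr
Rate = 46363.64 mcg/hr ÷ 1480.469 mcg/mL = 31.31686 mL/hr
Time remaining = 273.9918 mL ÷ 31.31686 mL/hr = 8.74902 hr

8.7 hours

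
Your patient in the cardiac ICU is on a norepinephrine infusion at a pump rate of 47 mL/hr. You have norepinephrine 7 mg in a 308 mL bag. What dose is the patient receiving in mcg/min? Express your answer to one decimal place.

Concentration = 7 mg ÷ 308 mL = 0.02272727 mg/mL = 22.72727 mcg/mL
Drug rate = 47 mL/hr × 22.72727 mcg/mL = 1068.182 mcg/hr
1068.182 mcg/hr ÷ 60 min/hr = 17.80303 mcg/min

17.8 mcg/min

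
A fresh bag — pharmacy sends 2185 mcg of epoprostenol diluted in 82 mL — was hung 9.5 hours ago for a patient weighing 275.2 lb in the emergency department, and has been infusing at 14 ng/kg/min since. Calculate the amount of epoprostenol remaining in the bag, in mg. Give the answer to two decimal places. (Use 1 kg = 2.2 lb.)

Weight = 275.2 lb ÷ 2.2 lb/kg = 125.0909 kg
Dose = 14 ng/kg/min × 125.0909 kg = 1751.273 ng/min
1751.273 ng/min × 60 min/hr = 105076.4 ng/hr
Concentration = 2185 mcg ÷ 82 mL = 26.64634 mcg/mL = 26646.34 ng/mL
Rate = 105076.4 ng/hr ÷ 26646.34 ng/mL = 3.943369 mL/hr
Volume infused = 3.943369 mL/hr × 9.5 hr = 37.46201 mL
Volume remaining = 82 − 37.46201 = 44.53799 mL
Drug remaining = 44.53799 mL × 26646.34 ng/mL = 1186775 ng = 1.186775 mg

1.19 mg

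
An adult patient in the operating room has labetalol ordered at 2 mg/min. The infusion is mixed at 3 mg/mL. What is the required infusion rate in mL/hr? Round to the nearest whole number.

2 mg/min × 60 min/hr = 120 mg/hr
Rate = 120 mg/hr ÷ 3 mg/mL = 40 mL/hr

40 mL/hr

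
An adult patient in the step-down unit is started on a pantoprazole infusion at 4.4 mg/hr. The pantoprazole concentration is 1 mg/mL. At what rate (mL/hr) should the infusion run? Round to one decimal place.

Rate = 4.4 mg/hr ÷ 1 mg/mL = 4.4 mL/hr

4.4 mL/hr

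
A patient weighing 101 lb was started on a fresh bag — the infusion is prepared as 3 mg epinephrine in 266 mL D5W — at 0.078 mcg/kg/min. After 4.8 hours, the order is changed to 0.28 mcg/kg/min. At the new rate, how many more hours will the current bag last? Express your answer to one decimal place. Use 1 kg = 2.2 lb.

2.6 hours

Initial rate:
Weight = 101 lb ÷ 2.2 lb/kg = 45.90909 kg
Dose = 0.078 mcg/kg/min × 45.90909 kg = 3.580909 mcg/min
3.580909 mcg/min × 60 min/hr = 214.8545 mcg/hr
Concentration = 3 mg ÷ 266 mL = 0.0112782 mg/mL = 11.2782 mcg/mL
Rate = 214.8545 mcg/hr ÷ 11.2782 mcg/mL = 19.05044 mL/hr
Volume infused so far = 19.05044 mL/hr × 4.8 hr = 91.44209 mL
Volume remaining = 266 − 91.44209 = 174.5579 mL
New rate:
Dose = 0.28 mcg/kg/min × 45.90909 kg = 12.85455 mcg/min
12.85455 mcg/min × 60 min/hr = 771.2727 mcg/hr
Rate = 771.2727 mcg/hr ÷ 11.2782 mcg/mL = 68.38618 mL/hr
Time remaining = 174.5579 mL ÷ 68.38618 mL/hr = 2.552532 hr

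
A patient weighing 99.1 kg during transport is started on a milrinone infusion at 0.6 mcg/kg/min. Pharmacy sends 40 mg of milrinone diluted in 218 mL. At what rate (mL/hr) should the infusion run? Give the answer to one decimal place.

Dose = 0.6 mcg/kg/min × 99.1 kg = 59.46 mcg/min
59.46 mcg/min × 60 min/hr = 3567.6 mcg/hr
Concentration = 40 mg ÷ 218 mL = 0.1834862 mg/mL = 183.4862 mcg/mL
Rate = 3567.6 mcg/hr ÷ 183.4862 mcg/mL = 19.44342 mL/hr

19.4 mL/hr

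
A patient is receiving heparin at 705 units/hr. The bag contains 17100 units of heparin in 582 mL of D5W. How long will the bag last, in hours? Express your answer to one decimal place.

Concentration = 17100 units ÷ 582 mL = 29.38144 units/mL
Rate = 705 units/hr ÷ 29.38144 units/mL = 23.99474 mL/hr
Duration = 582 mL ÷ 23.99474 mL/hr = 24.25532 hr

24.3 hours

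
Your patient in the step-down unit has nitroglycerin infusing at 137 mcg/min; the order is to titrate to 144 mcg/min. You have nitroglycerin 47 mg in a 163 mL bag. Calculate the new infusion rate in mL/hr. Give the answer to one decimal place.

30.0 mL/hr

144 mcg/min × 60 min/hr = 8640 mcg/hr
Concentration = 47 mg ÷ 163 mL = 0.2883436 mg/mL = 288.3436 mcg/mL
Rate = 8640 mcg/hr ÷ 288.3436 mcg/mL = 29.96426 mL/hr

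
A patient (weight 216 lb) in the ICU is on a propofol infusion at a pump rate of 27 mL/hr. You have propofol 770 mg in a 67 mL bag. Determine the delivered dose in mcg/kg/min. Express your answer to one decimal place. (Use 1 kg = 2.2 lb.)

Weight = 216 lb ÷ 2.2 lb/kg = 98.18182 kg
Concentration = 770 mg ÷ 67 mL = 11.49254 mg/mL = 11492.54 mcg/mL
Drug rate = 27 mL/hr × 11492.54 mcg/mL = 310298.5 mcg/hr
310298.5 mcg/hr ÷ 60 min/hr = 5171.642 mcg/min
5171.642 mcg/min ÷ 98.18182 kg = 52.67413 mcg/kg/min

52.7 mcg/kg/min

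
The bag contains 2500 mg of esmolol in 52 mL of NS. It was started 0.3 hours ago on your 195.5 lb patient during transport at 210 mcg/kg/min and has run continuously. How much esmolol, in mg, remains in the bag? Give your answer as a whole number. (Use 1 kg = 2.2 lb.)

2164 mg

Weight = 195.5 lb ÷ 2.2 lb/kg = 88.86364 kg
Dose = 210 mcg/kg/min × 88.86364 kg = 18661.36 mcg/min
18661.36 mcg/min × 60 min/hr = 1119682 mcg/hr
Concentration = 2500 mg ÷ 52 mL = 48.07692 mg/mL = 48076.92 mcg/mL
Rate = 1119682 mcg/hr ÷ 48076.92 mcg/mL = 23.28938 mL/hr
Volume infused = 23.28938 mL/hr × 0.3 hr = 6.986815 mL
Volume remaining = 52 − 6.986815 = 45.01319 mL
Drug remaining = 45.01319 mL × 48076.92 mcg/mL = 2164095 mcg = 2164.095 mg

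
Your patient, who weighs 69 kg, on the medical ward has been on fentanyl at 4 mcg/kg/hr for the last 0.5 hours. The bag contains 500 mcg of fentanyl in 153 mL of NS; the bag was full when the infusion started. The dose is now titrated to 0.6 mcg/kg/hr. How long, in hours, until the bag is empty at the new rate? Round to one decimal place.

8.7 hours

Initial rate:
Dose = 4 mcg/kg/hr × 69 kg = 276 mcg/hr
Concentration = 500 mcg ÷ 153 mL = 3.267974 mcg/mL
Rate = 276 mcg/hr ÷ 3.267974 mcg/mL = 84.456 mL/hr
Volume infused so far = 84.456 mL/hr × 0.5 hr = 42.228 mL
Volume remaining = 153 − 42.228 = 110.772 mL
New rate:
Dose = 0.6 mcg/kg/hr × 69 kg = 41.4 mcg/hr
Rate = 41.4 mcg/hr ÷ 3.267974 mcg/mL = 12.6684 mL/hr
Time remaining = 110.772 mL ÷ 12.6684 mL/hr = 8.743961 hr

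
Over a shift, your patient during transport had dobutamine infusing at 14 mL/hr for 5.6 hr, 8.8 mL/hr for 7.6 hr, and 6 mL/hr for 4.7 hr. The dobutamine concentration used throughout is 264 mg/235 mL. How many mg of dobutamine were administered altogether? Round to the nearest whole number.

195 mg

Concentration = 264 mg ÷ 235 mL = 1.123404 mg/mL
Stage 1: 14 mL/hr × 5.6 hr = 78.4 mL → 78.4 mL × 1.123404 mg/mL = 88.07489 mg
Stage 2: 8.8 mL/hr × 7.6 hr = 66.88 mL → 66.88 mL × 1.123404 mg/mL = 75.13328 mg
Stage 3: 6 mL/hr × 4.7 hr = 28.2 mL → 28.2 mL × 1.123404 mg/mL = 31.68 mg
Total = 88.07489 + 75.13328 + 31.68 = 194.8882 mg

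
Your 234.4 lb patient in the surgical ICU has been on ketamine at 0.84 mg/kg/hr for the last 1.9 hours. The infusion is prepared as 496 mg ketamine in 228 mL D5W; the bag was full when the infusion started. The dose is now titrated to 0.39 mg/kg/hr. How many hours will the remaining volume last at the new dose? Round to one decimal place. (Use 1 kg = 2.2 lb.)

7.8 hours

Initial rate:
Weight = 234.4 lb ÷ 2.2 lb/kg = 106.5455 kg
Dose = 0.84 mg/kg/hr × 106.5455 kg = 89.49818 mg/hr
Concentration = 496 mg ÷ 228 mL = 2.175439 mg/mL
Rate = 89.49818 mg/hr ÷ 2.175439 mg/mL = 41.14029 mL/hr
Volume infused so far = 41.14029 mL/hr × 1.9 hr = 78.16656 mL
Volume remaining = 228 − 78.16656 = 149.8334 mL
New rate:
Dose = 0.39 mg/kg/hr × 106.5455 kg = 41.55273 mg/hr
Rate = 41.55273 mg/hr ÷ 2.175439 mg/mL = 19.10085 mL/hr
Time remaining = 149.8334 mL ÷ 19.10085 mL/hr = 7.844334 hr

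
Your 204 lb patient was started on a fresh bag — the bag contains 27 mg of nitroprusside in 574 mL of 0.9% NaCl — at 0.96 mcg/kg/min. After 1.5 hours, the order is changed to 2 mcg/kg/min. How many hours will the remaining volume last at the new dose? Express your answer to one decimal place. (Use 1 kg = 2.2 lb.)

1.7 hours

Initial rate:
Weight = 204 lb ÷ 2.2 lb/kg = 92.72727 kg
Dose = 0.96 mcg/kg/min × 92.72727 kg = 89.01818 mcg/min
89.01818 mcg/min × 60 min/hr = 5341.091 mcg/hr
Concentration = 27 mg ÷ 574 mL = 0.04703833 mg/mL = 47.03833 mcg/mL
Rate = 5341.091 mcg/hr ÷ 47.03833 mcg/mL = 113.5476 mL/hr
Volume infused so far = 113.5476 mL/hr × 1.5 hr = 170.3215 mL
Volume remaining = 574 − 170.3215 = 403.6785 mL
New rate:
Dose = 2 mcg/kg/min × 92.72727 kg = 185.4545 mcg/min
185.4545 mcg/min × 60 min/hr = 11127.27 mcg/hr
Rate = 11127.27 mcg/hr ÷ 47.03833 mcg/mL = 236.5576 mL/hr
Time remaining = 403.6785 mL ÷ 236.5576 mL/hr = 1.706471 hr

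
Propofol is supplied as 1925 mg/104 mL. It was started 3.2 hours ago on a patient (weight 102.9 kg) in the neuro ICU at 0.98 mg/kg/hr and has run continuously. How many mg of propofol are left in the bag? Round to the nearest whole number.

Dose = 0.98 mg/kg/hr × 102.9 kg = 100.842 mg/hr
Concentration = 1925 mg ÷ 104 mL = 18.50962 mg/mL
Rate = 100.842 mg/hr ÷ 18.50962 mg/mL = 5.448087 mL/hr
Volume infused = 5.448087 mL/hr × 3.2 hr = 17.43388 mL
Volume remaining = 104 − 17.43388 = 86.56612 mL
Drug remaining = 86.56612 mL × 18.50962 mg/mL = 1602.306 mg

1602 mg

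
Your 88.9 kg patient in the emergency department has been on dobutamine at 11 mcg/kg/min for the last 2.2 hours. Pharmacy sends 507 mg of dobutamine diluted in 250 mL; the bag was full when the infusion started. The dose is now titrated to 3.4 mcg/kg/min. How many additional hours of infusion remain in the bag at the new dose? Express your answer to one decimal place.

20.8 hours

Initial rate:
Dose = 11 mcg/kg/min × 88.9 kg = 977.9 mcg/min
977.9 mcg/min × 60 min/hr = 58674 mcg/hr
Concentration = 507 mg ÷ 250 mL = 2.028 mg/mL = 2028 mcg/mL
Rate = 58674 mcg/hr ÷ 2028 mcg/mL = 28.93195 mL/hr
Volume infused so far = 28.93195 mL/hr × 2.2 hr = 63.6503 mL
Volume remaining = 250 − 63.6503 = 186.3497 mL
New rate:
Dose = 3.4 mcg/kg/min × 88.9 kg = 302.26 mcg/min
302.26 mcg/min × 60 min/hr = 18135.6 mcg/hr
Rate = 18135.6 mcg/hr ÷ 2028 mcg/mL = 8.942604 mL/hr
Time remaining = 186.3497 mL ÷ 8.942604 mL/hr = 20.83842 hr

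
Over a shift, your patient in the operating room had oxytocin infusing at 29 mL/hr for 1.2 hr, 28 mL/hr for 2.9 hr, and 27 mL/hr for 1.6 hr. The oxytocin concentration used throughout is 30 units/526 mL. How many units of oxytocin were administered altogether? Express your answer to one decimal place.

Concentration = 30 units ÷ 526 mL = 0.05703422 units/mL
Stage 1: 29 mL/hr × 1.2 hr = 34.8 mL → 34.8 mL × 0.05703422 units/mL = 1.984791 units
Stage 2: 28 mL/hr × 2.9 hr = 81.2 mL → 81.2 mL × 0.05703422 units/mL = 4.631179 units
Stage 3: 27 mL/hr × 1.6 hr = 43.2 mL → 43.2 mL × 0.05703422 units/mL = 2.463878 units
Total = 1.984791 + 4.631179 + 2.463878 = 9.079848 units

9.1 units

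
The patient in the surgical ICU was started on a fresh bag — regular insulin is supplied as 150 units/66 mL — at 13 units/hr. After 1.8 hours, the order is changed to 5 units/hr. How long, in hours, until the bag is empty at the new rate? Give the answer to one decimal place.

Initial rate:
Concentration = 150 units ÷ 66 mL = 2.272727 units/mL
Rate = 13 units/hr ÷ 2.272727 units/mL = 5.72 mL/hr
Volume infused so far = 5.72 mL/hr × 1.8 hr = 10.296 mL
Volume remaining = 66 − 10.296 = 55.704 mL
New rate:
Rate = 5 units/hr ÷ 2.272727 units/mL = 2.2 mL/hr
Time remaining = 55.704 mL ÷ 2.2 mL/hr = 25.32 hr

25.3 hours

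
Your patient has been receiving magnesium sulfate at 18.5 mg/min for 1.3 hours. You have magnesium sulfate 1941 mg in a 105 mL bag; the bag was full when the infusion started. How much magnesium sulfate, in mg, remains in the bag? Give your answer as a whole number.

18.5 mg/min × 60 min/hr = 1110 mg/hr
Concentration = 1941 mg ÷ 105 mL = 18.48571 mg/mL
Rate = 1110 mg/hr ÷ 18.48571 mg/mL = 60.04637 mL/hr
Volume infused = 60.04637 mL/hr × 1.3 hr = 78.06028 mL
Volume remaining = 105 − 78.06028 = 26.93972 mL
Drug remaining = 26.93972 mL × 18.48571 mg/mL = 498 mg

498 mg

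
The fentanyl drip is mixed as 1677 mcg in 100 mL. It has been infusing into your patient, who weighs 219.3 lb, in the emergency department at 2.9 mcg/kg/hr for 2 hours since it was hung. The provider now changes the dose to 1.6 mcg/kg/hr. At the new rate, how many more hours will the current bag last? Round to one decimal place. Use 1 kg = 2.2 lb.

Initial rate:
Weight = 219.3 lb ÷ 2.2 lb/kg = 99.68182 kg
Dose = 2.9 mcg/kg/hr × 99.68182 kg = 289.0773 mcg/hr
Concentration = 1677 mcg ÷ 100 mL = 16.77 mcg/mL
Rate = 289.0773 mcg/hr ÷ 16.77 mcg/mL = 17.23776 mL/hr
Volume infused so far = 17.23776 mL/hr × 2 hr = 34.47552 mL
Volume remaining = 100 − 34.47552 = 65.52448 mL
New rate:
Dose = 1.6 mcg/kg/hr × 99.68182 kg = 159.4909 mcg/hr
Rate = 159.4909 mcg/hr ÷ 16.77 mcg/mL = 9.51049 mL/hr
Time remaining = 65.52448 mL ÷ 9.51049 mL/hr = 6.889706 hr

6.9 hours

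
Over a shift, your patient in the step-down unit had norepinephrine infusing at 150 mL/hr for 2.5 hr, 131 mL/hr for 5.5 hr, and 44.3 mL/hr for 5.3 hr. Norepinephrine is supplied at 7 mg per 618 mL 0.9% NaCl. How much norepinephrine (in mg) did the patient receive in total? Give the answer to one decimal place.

15.1 mg

Concentration = 7 mg ÷ 618 mL = 0.01132686 mg/mL
Stage 1: 150 mL/hr × 2.5 hr = 375 mL → 375 mL × 0.01132686 mg/mL = 4.247573 mg
Stage 2: 131 mL/hr × 5.5 hr = 720.5 mL → 720.5 mL × 0.01132686 mg/mL = 8.161003 mg
Stage 3: 44.3 mL/hr × 5.3 hr = 234.79 mL → 234.79 mL × 0.01132686 mg/mL = 2.659434 mg
Total = 4.247573 + 8.161003 + 2.659434 = 15.06801 mg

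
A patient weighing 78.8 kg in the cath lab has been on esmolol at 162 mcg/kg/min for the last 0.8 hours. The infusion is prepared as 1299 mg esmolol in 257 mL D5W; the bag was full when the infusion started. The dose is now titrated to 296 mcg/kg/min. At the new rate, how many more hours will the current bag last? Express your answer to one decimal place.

0.5 hours

Initial rate:
Dose = 162 mcg/kg/min × 78.8 kg = 12765.6 mcg/min
12765.6 mcg/min × 60 min/hr = 765936 mcg/hr
Concentration = 1299 mg ÷ 257 mL = 5.054475 mg/mL = 5054.475 mcg/mL
Rate = 765936 mcg/hr ÷ 5054.475 mcg/mL = 151.5362 mL/hr
Volume infused so far = 151.5362 mL/hr × 0.8 hr = 121.229 mL
Volume remaining = 257 − 121.229 = 135.771 mL
New rate:
Dose = 296 mcg/kg/min × 78.8 kg = 23324.8 mcg/min
23324.8 mcg/min × 60 min/hr = 1399488 mcg/hr
Rate = 1399488 mcg/hr ÷ 5054.475 mcg/mL = 276.881 mL/hr
Time remaining = 135.771 mL ÷ 276.881 mL/hr = 0.4903588 hr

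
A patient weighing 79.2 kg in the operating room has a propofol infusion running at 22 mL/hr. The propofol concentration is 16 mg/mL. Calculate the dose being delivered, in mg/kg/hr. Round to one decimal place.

4.4 mg/kg/hr

Drug rate = 22 mL/hr × 16 mg/mL = 352 mg/hr
352 mg/hr ÷ 79.2 kg = 4.444444 mg/kg/hr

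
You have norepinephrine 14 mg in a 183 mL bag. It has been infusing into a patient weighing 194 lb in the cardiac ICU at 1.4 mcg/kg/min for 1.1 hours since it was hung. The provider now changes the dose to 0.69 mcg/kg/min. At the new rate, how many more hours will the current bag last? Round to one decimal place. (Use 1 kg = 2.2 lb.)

1.6 hours

Initial rate:
Weight = 194 lb ÷ 2.2 lb/kg = 88.18182 kg
Dose = 1.4 mcg/kg/min × 88.18182 kg = 123.4545 mcg/min
123.4545 mcg/min × 60 min/hr = 7407.273 mcg/hr
Concentration = 14 mg ÷ 183 mL = 0.07650273 mg/mL = 76.50273 mcg/mL
Rate = 7407.273 mcg/hr ÷ 76.50273 mcg/mL = 96.82364 mL/hr
Volume infused so far = 96.82364 mL/hr × 1.1 hr = 106.506 mL
Volume remaining = 183 − 106.506 = 76.494 mL
New rate:
Dose = 0.69 mcg/kg/min × 88.18182 kg = 60.84545 mcg/min
60.84545 mcg/min × 60 min/hr = 3650.727 mcg/hr
Rate = 3650.727 mcg/hr ÷ 76.50273 mcg/mL = 47.72022 mL/hr
Time remaining = 76.494 mL ÷ 47.72022 mL/hr = 1.602968 hr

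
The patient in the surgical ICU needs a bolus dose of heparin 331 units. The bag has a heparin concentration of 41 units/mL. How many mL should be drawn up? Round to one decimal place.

Volume = 331 units ÷ 41 units/mL = 8.073171 mL

8.1 mL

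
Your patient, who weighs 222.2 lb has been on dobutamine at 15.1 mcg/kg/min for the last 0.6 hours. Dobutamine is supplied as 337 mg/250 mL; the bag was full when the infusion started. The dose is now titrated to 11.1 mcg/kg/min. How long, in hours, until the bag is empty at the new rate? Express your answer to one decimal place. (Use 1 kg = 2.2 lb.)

Initial rate:
Weight = 222.2 lb ÷ 2.2 lb/kg = 101 kg
Dose = 15.1 mcg/kg/min × 101 kg = 1525.1 mcg/min
1525.1 mcg/min × 60 min/hr = 91506 mcg/hr
Concentration = 337 mg ÷ 250 mL = 1.348 mg/mL = 1348 mcg/mL
Rate = 91506 mcg/hr ÷ 1348 mcg/mL = 67.88279 mL/hr
Volume infused so far = 67.88279 mL/hr × 0.6 hr = 40.72967 mL
Volume remaining = 250 − 40.72967 = 209.2703 mL
New rate:
Dose = 11.1 mcg/kg/min × 101 kg = 1121.1 mcg/min
1121.1 mcg/min × 60 min/hr = 67266 mcg/hr
Rate = 67266 mcg/hr ÷ 1348 mcg/mL = 49.90059 mL/hr
Time remaining = 209.2703 mL ÷ 49.90059 mL/hr = 4.193744 hr

4.2 hours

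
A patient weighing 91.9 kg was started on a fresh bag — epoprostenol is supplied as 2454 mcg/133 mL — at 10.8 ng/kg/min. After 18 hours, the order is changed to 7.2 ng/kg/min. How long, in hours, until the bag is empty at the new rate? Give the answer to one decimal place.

34.8 hours

Initial rate:
Dose = 10.8 ng/kg/min × 91.9 kg = 992.52 ng/min
992.52 ng/min × 60 min/hr = 59551.2 ng/hr
Concentration = 2454 mcg ÷ 133 mL = 18.45113 mcg/mL = 18451.13 ng/mL
Rate = 59551.2 ng/hr ÷ 18451.13 ng/mL = 3.22751 mL/hr
Volume infused so far = 3.22751 mL/hr × 18 hr = 58.09518 mL
Volume remaining = 133 − 58.09518 = 74.90482 mL
New rate:
Dose = 7.2 ng/kg/min × 91.9 kg = 661.68 ng/min
661.68 ng/min × 60 min/hr = 39700.8 ng/hr
Rate = 39700.8 ng/hr ÷ 18451.13 ng/mL = 2.151673 mL/hr
Time remaining = 74.90482 mL ÷ 2.151673 mL/hr = 34.81236 hr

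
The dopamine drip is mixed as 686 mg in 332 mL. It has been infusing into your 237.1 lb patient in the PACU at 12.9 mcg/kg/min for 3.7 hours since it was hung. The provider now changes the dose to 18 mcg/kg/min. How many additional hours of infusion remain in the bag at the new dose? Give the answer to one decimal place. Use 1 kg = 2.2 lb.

3.2 hours

Initial rate:
Weight = 237.1 lb ÷ 2.2 lb/kg = 107.7727 kg
Dose = 12.9 mcg/kg/min × 107.7727 kg = 1390.268 mcg/min
1390.268 mcg/min × 60 min/hr = 83416.09 mcg/hr
Concentration = 686 mg ÷ 332 mL = 2.066265 mg/mL = 2066.265 mcg/mL
Rate = 83416.09 mcg/hr ÷ 2066.265 mcg/mL = 40.37047 mL/hr
Volume infused so far = 40.37047 mL/hr × 3.7 hr = 149.3707 mL
Volume remaining = 332 − 149.3707 = 182.6293 mL
New rate:
Dose = 18 mcg/kg/min × 107.7727 kg = 1939.909 mcg/min
1939.909 mcg/min × 60 min/hr = 116394.5 mcg/hr
Rate = 116394.5 mcg/hr ÷ 2066.265 mcg/mL = 56.33089 mL/hr
Time remaining = 182.6293 mL ÷ 56.33089 mL/hr = 3.24208 hr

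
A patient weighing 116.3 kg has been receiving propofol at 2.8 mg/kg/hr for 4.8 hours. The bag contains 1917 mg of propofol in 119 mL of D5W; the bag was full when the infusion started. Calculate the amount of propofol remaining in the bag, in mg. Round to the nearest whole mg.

354 mg

Dose = 2.8 mg/kg/hr × 116.3 kg = 325.64 mg/hr
Concentration = 1917 mg ÷ 119 mL = 16.10924 mg/mL
Rate = 325.64 mg/hr ÷ 16.10924 mg/mL = 20.21448 mL/hr
Volume infused = 20.21448 mL/hr × 4.8 hr = 97.02951 mL
Volume remaining = 119 − 97.02951 = 21.97049 mL
Drug remaining = 21.97049 mL × 16.10924 mg/mL = 353.928 mg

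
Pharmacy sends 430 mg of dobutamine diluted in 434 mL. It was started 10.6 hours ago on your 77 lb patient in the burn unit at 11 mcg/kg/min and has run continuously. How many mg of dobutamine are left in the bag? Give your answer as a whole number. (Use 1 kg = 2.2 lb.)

185 mg

Weight = 77 lb ÷ 2.2 lb/kg = 35 kg
Dose = 11 mcg/kg/min × 35 kg = 385 mcg/min
385 mcg/min × 60 min/hr = 23100 mcg/hr
Concentration = 430 mg ÷ 434 mL = 0.9907834 mg/mL = 990.7834 mcg/mL
Rate = 23100 mcg/hr ÷ 990.7834 mcg/mL = 23.31488 mL/hr
Volume infused = 23.31488 mL/hr × 10.6 hr = 247.1378 mL
Volume remaining = 434 − 247.1378 = 186.8622 mL
Drug remaining = 186.8622 mL × 990.7834 mcg/mL = 185140 mcg = 185.14 mg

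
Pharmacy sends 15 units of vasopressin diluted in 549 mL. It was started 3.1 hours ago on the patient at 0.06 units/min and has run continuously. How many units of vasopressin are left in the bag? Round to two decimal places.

3.84 units

0.06 units/min × 60 min/hr = 3.6 units/hr
Concentration = 15 units ÷ 549 mL = 0.0273224 units/mL
Rate = 3.6 units/hr ÷ 0.0273224 units/mL = 131.76 mL/hr
Volume infused = 131.76 mL/hr × 3.1 hr = 408.456 mL
Volume remaining = 549 − 408.456 = 140.544 mL
Drug remaining = 140.544 mL × 0.0273224 units/mL = 3.84 units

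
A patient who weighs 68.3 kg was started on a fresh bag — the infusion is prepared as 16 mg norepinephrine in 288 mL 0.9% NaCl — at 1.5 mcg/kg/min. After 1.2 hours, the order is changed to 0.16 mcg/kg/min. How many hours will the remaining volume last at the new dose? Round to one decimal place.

Initial rate:
Dose = 1.5 mcg/kg/min × 68.3 kg = 102.45 mcg/min
102.45 mcg/min × 60 min/hr = 6147 mcg/hr
Concentration = 16 mg ÷ 288 mL = 0.05555556 mg/mL = 55.55556 mcg/mL
Rate = 6147 mcg/hr ÷ 55.55556 mcg/mL = 110.646 mL/hr
Volume infused so far = 110.646 mL/hr × 1.2 hr = 132.7752 mL
Volume remaining = 288 − 132.7752 = 155.2248 mL
New rate:
Dose = 0.16 mcg/kg/min × 68.3 kg = 10.928 mcg/min
10.928 mcg/min × 60 min/hr = 655.68 mcg/hr
Rate = 655.68 mcg/hr ÷ 55.55556 mcg/mL = 11.80224 mL/hr
Time remaining = 155.2248 mL ÷ 11.80224 mL/hr = 13.15215 hr

13.2 hours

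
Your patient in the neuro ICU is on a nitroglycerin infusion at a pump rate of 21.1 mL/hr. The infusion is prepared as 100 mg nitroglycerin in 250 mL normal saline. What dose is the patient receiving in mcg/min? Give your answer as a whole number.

141 mcg/min

Concentration = 100 mg ÷ 250 mL = 0.4 mg/mL = 400 mcg/mL
Drug rate = 21.1 mL/hr × 400 mcg/mL = 8440 mcg/hr
8440 mcg/hr ÷ 60 min/hr = 140.6667 mcg/min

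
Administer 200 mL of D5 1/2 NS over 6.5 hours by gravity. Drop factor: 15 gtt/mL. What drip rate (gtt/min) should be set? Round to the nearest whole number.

8 gtt/min

200 mL ÷ (6.5 hr × 60 = 390 min) = 0.5128205 mL/min
0.5128205 mL/min × 15 gtt/mL = 7.692308 gtt/min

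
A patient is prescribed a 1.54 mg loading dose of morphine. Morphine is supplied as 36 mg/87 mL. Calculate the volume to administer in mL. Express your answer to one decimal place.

Concentration = 36 mg ÷ 87 mL = 0.4137931 mg/mL
Volume = 1.54 mg ÷ 0.4137931 mg/mL = 3.721667 mL

3.7 mL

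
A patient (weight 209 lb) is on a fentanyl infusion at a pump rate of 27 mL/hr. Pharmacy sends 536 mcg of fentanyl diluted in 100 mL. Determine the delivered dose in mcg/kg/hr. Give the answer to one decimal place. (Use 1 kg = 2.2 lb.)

Weight = 209 lb ÷ 2.2 lb/kg = 95 kg
Concentration = 536 mcg ÷ 100 mL = 5.36 mcg/mL
Drug rate = 27 mL/hr × 5.36 mcg/mL = 144.72 mcg/hr
144.72 mcg/hr ÷ 95 kg = 1.523368 mcg/kg/hr

1.5 mcg/kg/hr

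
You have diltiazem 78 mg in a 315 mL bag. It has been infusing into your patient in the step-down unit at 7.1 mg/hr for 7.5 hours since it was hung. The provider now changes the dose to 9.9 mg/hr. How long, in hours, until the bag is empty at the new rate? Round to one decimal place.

Initial rate:
Concentration = 78 mg ÷ 315 mL = 0.247619 mg/mL
Rate = 7.1 mg/hr ÷ 0.247619 mg/mL = 28.67308 mL/hr
Volume infused so far = 28.67308 mL/hr × 7.5 hr = 215.0481 mL
Volume remaining = 315 − 215.0481 = 99.95192 mL
New rate:
Rate = 9.9 mg/hr ÷ 0.247619 mg/mL = 39.98077 mL/hr
Time remaining = 99.95192 mL ÷ 39.98077 mL/hr = 2.5 hr

2.5 hours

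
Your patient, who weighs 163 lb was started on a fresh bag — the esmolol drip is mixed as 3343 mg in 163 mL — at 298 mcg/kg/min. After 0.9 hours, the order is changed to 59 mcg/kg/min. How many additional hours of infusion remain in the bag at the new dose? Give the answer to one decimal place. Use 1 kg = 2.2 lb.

Initial rate:
Weight = 163 lb ÷ 2.2 lb/kg = 74.09091 kg
Dose = 298 mcg/kg/min × 74.09091 kg = 22079.09 mcg/min
22079.09 mcg/min × 60 min/hr = 1324745 mcg/hr
Concentration = 3343 mg ÷ 163 mL = 20.5092 mg/mL = 20509.2 mcg/mL
Rate = 1324745 mcg/hr ÷ 20509.2 mcg/mL = 64.59273 mL/hr
Volume infused so far = 64.59273 mL/hr × 0.9 hr = 58.13346 mL
Volume remaining = 163 − 58.13346 = 104.8665 mL
New rate:
Dose = 59 mcg/kg/min × 74.09091 kg = 4371.364 mcg/min
4371.364 mcg/min × 60 min/hr = 262281.8 mcg/hr
Rate = 262281.8 mcg/hr ÷ 20509.2 mcg/mL = 12.78849 mL/hr
Time remaining = 104.8665 mL ÷ 12.78849 mL/hr = 8.200069 hr

8.2 hours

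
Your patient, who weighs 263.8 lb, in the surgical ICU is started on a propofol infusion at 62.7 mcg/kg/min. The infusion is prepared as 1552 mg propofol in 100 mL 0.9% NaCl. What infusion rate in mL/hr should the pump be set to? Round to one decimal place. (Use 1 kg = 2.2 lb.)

29.1 mL/hr

Weight = 263.8 lb ÷ 2.2 lb/kg = 119.9091 kg
Dose = 62.7 mcg/kg/min × 119.9091 kg = 7518.3 mcg/min
7518.3 mcg/min × 60 min/hr = 451098 mcg/hr
Concentration = 1552 mg ÷ 100 mL = 15.52 mg/mL = 15520 mcg/mL
Rate = 451098 mcg/hr ÷ 15520 mcg/mL = 29.06559 mL/hr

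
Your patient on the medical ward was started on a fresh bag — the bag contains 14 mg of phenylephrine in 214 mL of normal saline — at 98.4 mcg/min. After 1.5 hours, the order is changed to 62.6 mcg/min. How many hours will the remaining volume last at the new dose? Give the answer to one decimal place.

1.4 hours

Initial rate:
98.4 mcg/min × 60 min/hr = 5904 mcg/hr
Concentration = 14 mg ÷ 214 mL = 0.06542056 mg/mL = 65.42056 mcg/mL
Rate = 5904 mcg/hr ÷ 65.42056 mcg/mL = 90.24686 mL/hr
Volume infused so far = 90.24686 mL/hr × 1.5 hr = 135.3703 mL
Volume remaining = 214 − 135.3703 = 78.62971 mL
New rate:
62.6 mcg/min × 60 min/hr = 3756 mcg/hr
Rate = 3756 mcg/hr ÷ 65.42056 mcg/mL = 57.41314 mL/hr
Time remaining = 78.62971 mL ÷ 57.41314 mL/hr = 1.369542 hr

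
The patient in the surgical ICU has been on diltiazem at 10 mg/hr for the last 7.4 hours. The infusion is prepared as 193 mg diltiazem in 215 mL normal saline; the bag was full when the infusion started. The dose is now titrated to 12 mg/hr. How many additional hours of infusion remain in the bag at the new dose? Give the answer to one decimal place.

9.9 hours

Initial rate:
Concentration = 193 mg ÷ 215 mL = 0.8976744 mg/mL
Rate = 10 mg/hr ÷ 0.8976744 mg/mL = 11.1399 mL/hr
Volume infused so far = 11.1399 mL/hr × 7.4 hr = 82.43523 mL
Volume remaining = 215 − 82.43523 = 132.5648 mL
New rate:
Rate = 12 mg/hr ÷ 0.8976744 mg/mL = 13.36788 mL/hr
Time remaining = 132.5648 mL ÷ 13.36788 mL/hr = 9.916667 hr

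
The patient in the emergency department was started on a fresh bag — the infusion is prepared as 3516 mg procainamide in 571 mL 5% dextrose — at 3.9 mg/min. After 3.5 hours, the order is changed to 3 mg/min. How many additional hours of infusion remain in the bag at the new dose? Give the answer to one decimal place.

Initial rate:
3.9 mg/min × 60 min/hr = 234 mg/hr
Concentration = 3516 mg ÷ 571 mL = 6.157618 mg/mL
Rate = 234 mg/hr ÷ 6.157618 mg/mL = 38.00171 mL/hr
Volume infused so far = 38.00171 mL/hr × 3.5 hr = 133.006 mL
Volume remaining = 571 − 133.006 = 437.994 mL
New rate:
3 mg/min × 60 min/hr = 180 mg/hr
Rate = 180 mg/hr ÷ 6.157618 mg/mL = 29.23208 mL/hr
Time remaining = 437.994 mL ÷ 29.23208 mL/hr = 14.98333 hr

15.0 hours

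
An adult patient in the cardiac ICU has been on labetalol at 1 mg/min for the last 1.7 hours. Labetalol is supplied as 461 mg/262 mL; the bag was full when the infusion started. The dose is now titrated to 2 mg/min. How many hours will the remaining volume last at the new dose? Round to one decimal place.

Initial rate:
1 mg/min × 60 min/hr = 60 mg/hr
Concentration = 461 mg ÷ 262 mL = 1.759542 mg/mL
Rate = 60 mg/hr ÷ 1.759542 mg/mL = 34.09978 mL/hr
Volume infused so far = 34.09978 mL/hr × 1.7 hr = 57.96963 mL
Volume remaining = 262 − 57.96963 = 204.0304 mL
New rate:
2 mg/min × 60 min/hr = 120 mg/hr
Rate = 120 mg/hr ÷ 1.759542 mg/mL = 68.19957 mL/hr
Time remaining = 204.0304 mL ÷ 68.19957 mL/hr = 2.991667 hr

3.0 hours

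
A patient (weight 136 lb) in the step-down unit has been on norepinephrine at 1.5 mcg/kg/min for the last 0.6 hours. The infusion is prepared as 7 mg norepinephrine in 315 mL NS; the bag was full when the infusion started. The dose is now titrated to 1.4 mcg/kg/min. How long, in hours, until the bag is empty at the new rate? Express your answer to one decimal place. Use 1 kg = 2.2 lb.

0.7 hours

Initial rate:
Weight = 136 lb ÷ 2.2 lb/kg = 61.81818 kg
Dose = 1.5 mcg/kg/min × 61.81818 kg = 92.72727 mcg/min
92.72727 mcg/min × 60 min/hr = 5563.636 mcg/hr
Concentration = 7 mg ÷ 315 mL = 0.02222222 mg/mL = 22.22222 mcg/mL
Rate = 5563.636 mcg/hr ÷ 22.22222 mcg/mL = 250.3636 mL/hr
Volume infused so far = 250.3636 mL/hr × 0.6 hr = 150.2182 mL
Volume remaining = 315 − 150.2182 = 164.7818 mL
New rate:
Dose = 1.4 mcg/kg/min × 61.81818 kg = 86.54545 mcg/min
86.54545 mcg/min × 60 min/hr = 5192.727 mcg/hr
Rate = 5192.727 mcg/hr ÷ 22.22222 mcg/mL = 233.6727 mL/hr
Time remaining = 164.7818 mL ÷ 233.6727 mL/hr = 0.7051821 hr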